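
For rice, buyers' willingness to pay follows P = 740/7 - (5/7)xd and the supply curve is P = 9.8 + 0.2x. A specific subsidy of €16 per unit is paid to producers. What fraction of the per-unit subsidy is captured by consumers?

Consumer share = 0.78125

Pre-subsidy: 740/7 - (5/7)x = 9.8 + 0.2x gives x* = 104.90625 and P* = 30.78125.
With the subsidy, sellers receive Ps = Pb + 16 for each unit, where Pb is the price buyers pay.
On the curves, Pb = 740/7 - (5/7)x and Ps = 9.8 + 0.2x; the wedge Ps − Pb = 16 gives 9.8 + 0.2x − (740/7 - (5/7)x) = 16, so x' = 122.40625.
Then Pb = 740/7 − (5/7)·122.40625 = 18.28125 and Ps = 9.8 + 0.2·122.40625 = 34.28125.
Buyers' price falls by P* − Pb = 30.78125 − 18.28125 = 12.5; sellers' price rises by Ps − P* = 34.28125 − 30.78125 = 3.5.
So consumers capture 12.5/16 = 0.78125 of each unit of subsidy.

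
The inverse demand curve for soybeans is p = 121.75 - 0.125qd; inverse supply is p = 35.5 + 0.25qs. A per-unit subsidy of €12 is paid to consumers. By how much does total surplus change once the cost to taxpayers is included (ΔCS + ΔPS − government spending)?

Net change in total surplus = -€192

Pre-subsidy: 121.75 - 0.125q = 35.5 + 0.25q gives q* = 230 and p* = 93.
With the rebate, buyers effectively pay pb = ps − 12, where ps is the price sellers receive.
On the curves, pb = 121.75 - 0.125q and ps = 35.5 + 0.25q; the wedge ps − pb = 12 gives 35.5 + 0.25q − (121.75 - 0.125q) = 12, so q' = 262.
Then pb = 121.75 − 0.125·262 = 89 and ps = 35.5 + 0.25·262 = 101.
ΔCS = ½(230 + 262)(93 − 89) = 984; ΔPS = ½(230 + 262)(101 − 93) = 1968.
Government spending = 12 × 262 = 3144.
Net change = 984 + 1968 − 3144 = -192. The loss equals the DWL triangle ½·12·32.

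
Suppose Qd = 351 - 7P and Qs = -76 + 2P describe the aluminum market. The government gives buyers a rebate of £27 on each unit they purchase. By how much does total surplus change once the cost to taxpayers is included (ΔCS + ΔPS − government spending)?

Pre-subsidy: 351 - 7P = -76 + 2P gives P* = 427/9, Q* = 170/9.
With the rebate, buyers effectively pay Pb = Ps − 27, where Ps is the price sellers receive.
Demand in terms of Ps becomes Qd = 351 − 7(Ps − 27) = 540 - 7Ps. Setting this equal to supply: 540 - 7Ps = -76 + 2Ps, so Ps = 616/9.
Buyers pay Pb = 616/9 − 27 = 373/9; Q' = -76 + 2·(616/9) = 548/9.
ΔCS = ½(170/9 + 548/9)(427/9 − 373/9) = 718/3; ΔPS = ½(170/9 + 548/9)(616/9 − 427/9) = 2513/3.
Government spending = 27 × 548/9 = 1644.
Net change = 718/3 + 2513/3 − 1644 = -567. The loss equals the DWL triangle ½·27·42.

Net change in total surplus = -£567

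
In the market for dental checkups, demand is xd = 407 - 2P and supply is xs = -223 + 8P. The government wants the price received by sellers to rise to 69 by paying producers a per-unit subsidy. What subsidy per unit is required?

Required subsidy s = 30 per unit

At a seller price of 69, quantity supplied is -223 + 8·69 = 329.
Buyers absorb 329 only when they pay Pb with 407 − 2·Pb = 329, i.e. Pb = 39.
s = Ps − Pb = 69 − 39 = 30.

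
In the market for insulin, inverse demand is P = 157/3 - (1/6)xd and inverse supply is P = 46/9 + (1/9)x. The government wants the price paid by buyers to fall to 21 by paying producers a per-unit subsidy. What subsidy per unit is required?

Required subsidy s = 5 per unit

At a buyer price of 21, quantity demanded is 314 − 6·21 = 188.
Sellers supply 188 only when they receive Ps = 46/9 + (1/9)·188 = 26.
s = Ps − Pb = 26 − 21 = 5.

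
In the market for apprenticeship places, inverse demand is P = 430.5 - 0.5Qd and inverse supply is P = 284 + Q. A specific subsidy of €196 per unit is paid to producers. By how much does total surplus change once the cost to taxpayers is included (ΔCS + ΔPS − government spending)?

Pre-subsidy: 430.5 - 0.5Q = 284 + Q gives Q* = 293/3 and P* = 1145/3.
With the subsidy, sellers receive Ps = Pb + 196 for each unit, where Pb is the price buyers pay.
On the curves, Pb = 430.5 - 0.5Q and Ps = 284 + Q; the wedge Ps − Pb = 196 gives 284 + Q − (430.5 - 0.5Q) = 196, so Q' = 685/3.
Then Pb = 430.5 − 0.5·(685/3) = 949/3 and Ps = 284 + 1·(685/3) = 1537/3.
ΔCS = ½(293/3 + 685/3)(1145/3 − 949/3) = 31948/3; ΔPS = ½(293/3 + 685/3)(1537/3 − 1145/3) = 63896/3.
Government spending = 196 × 685/3 = 134260/3.
Net change = 31948/3 + 63896/3 − 134260/3 = -38416/3. The loss equals the DWL triangle ½·196·392/3.

Net change in total surplus = -38416/3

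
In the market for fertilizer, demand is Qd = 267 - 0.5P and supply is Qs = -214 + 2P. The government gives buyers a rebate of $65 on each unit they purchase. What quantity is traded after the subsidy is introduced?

Pre-subsidy: 267 - 0.5P = -214 + 2P gives P* = 192.4, Q* = 170.8.
With the rebate, buyers effectively pay Pb = Ps − 65, where Ps is the price sellers receive.
Demand in terms of Ps becomes Qd = 267 − 0.5(Ps − 65) = 299.5 - 0.5Ps. Setting this equal to supply: 299.5 - 0.5Ps = -214 + 2Ps, so Ps = 205.4.
Buyers pay Pb = 205.4 − 65 = 140.4; Q' = -214 + 2·205.4 = 196.8.

Q' = 196.8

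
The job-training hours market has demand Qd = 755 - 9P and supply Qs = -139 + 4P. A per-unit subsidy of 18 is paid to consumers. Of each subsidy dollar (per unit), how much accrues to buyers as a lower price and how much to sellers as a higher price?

Pre-subsidy: 755 - 9P = -139 + 4P gives P* = 894/13, Q* = 1769/13.
With the rebate, buyers effectively pay Pb = Ps − 18, where Ps is the price sellers receive.
Demand in terms of Ps becomes Qd = 755 − 9(Ps − 18) = 917 - 9Ps. Setting this equal to supply: 917 - 9Ps = -139 + 4Ps, so Ps = 1056/13.
Buyers pay Pb = 1056/13 − 18 = 822/13; Q' = -139 + 4·(1056/13) = 2417/13.
Buyers' price falls by P* − Pb = 894/13 − 822/13 = 72/13; sellers' price rises by Ps − P* = 1056/13 − 894/13 = 162/13.

Buyers gain 72/13 per unit; sellers gain 162/13 per unit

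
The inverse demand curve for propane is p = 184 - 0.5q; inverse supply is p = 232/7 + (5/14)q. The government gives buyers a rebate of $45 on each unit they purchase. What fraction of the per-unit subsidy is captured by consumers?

Pre-subsidy: 184 - 0.5q = 232/7 + (5/14)q gives q* = 176 and p* = 96.
With the rebate, buyers effectively pay pb = ps − 45, where ps is the price sellers receive.
On the curves, pb = 184 - 0.5q and ps = 232/7 + (5/14)q; the wedge ps − pb = 45 gives 232/7 + (5/14)q − (184 - 0.5q) = 45, so q' = 228.5.
Then pb = 184 − 0.5·228.5 = 69.75 and ps = 232/7 + (5/14)·228.5 = 114.75.
Buyers' price falls by p* − pb = 96 − 69.75 = 26.25; sellers' price rises by ps − p* = 114.75 − 96 = 18.75.
So consumers capture 26.25/45 = 7/12 of each unit of subsidy.

Consumer share = 7/12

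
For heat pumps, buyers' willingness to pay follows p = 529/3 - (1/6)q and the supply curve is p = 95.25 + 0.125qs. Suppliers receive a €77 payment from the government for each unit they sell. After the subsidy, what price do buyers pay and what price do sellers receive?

Pre-subsidy: 529/3 - (1/6)q = 95.25 + 0.125q gives q* = 278 and p* = 130.
With the subsidy, sellers receive ps = pb + 77 for each unit, where pb is the price buyers pay.
On the curves, pb = 529/3 - (1/6)q and ps = 95.25 + 0.125q; the wedge ps − pb = 77 gives 95.25 + 0.125q − (529/3 - (1/6)q) = 77, so q' = 542.
Then pb = 529/3 − (1/6)·542 = 86 and ps = 95.25 + 0.125·542 = 163.

Buyers pay €86; sellers receive €163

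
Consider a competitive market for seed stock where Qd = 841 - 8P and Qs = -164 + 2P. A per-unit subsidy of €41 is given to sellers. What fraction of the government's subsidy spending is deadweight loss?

DWL / government spending = 164/513

Pre-subsidy: 841 - 8P = -164 + 2P gives P* = 100.5, Q* = 37.
With the subsidy, sellers receive Ps = Pb + 41 for each unit, where Pb is the price buyers pay.
Supply in terms of Pb becomes Qs = -164 + 2(Pb + 41) = -82 + 2Pb. Setting this equal to demand: 841 - 8Pb = -82 + 2Pb, so Pb = 92.3.
Sellers receive Ps = 92.3 + 41 = 133.3; Q' = 841 − 8·92.3 = 102.6.
ΔCS = ½(37 + 102.6)(100.5 − 92.3) = 572.36; ΔPS = ½(37 + 102.6)(133.3 − 100.5) = 2289.44.
Government spending = 41 × 102.6 = 4206.6.
DWL = ½ × 41 × (102.6 − 37) = 1344.8; fraction = 1344.8 / 4206.6 = 164/513.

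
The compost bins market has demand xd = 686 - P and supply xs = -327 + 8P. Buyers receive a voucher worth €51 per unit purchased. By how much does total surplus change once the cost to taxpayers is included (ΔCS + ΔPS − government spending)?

Pre-subsidy: 686 - P = -327 + 8P gives P* = 1013/9, x* = 5161/9.
With the rebate, buyers effectively pay Pb = Ps − 51, where Ps is the price sellers receive.
Demand in terms of Ps becomes xd = 686 − 1(Ps − 51) = 737 - Ps. Setting this equal to supply: 737 - Ps = -327 + 8Ps, so Ps = 1064/9.
Buyers pay Pb = 1064/9 − 51 = 605/9; x' = -327 + 8·(1064/9) = 5569/9.
ΔCS = ½(5161/9 + 5569/9)(1013/9 − 605/9) = 729640/27; ΔPS = ½(5161/9 + 5569/9)(1064/9 − 1013/9) = 91205/27.
Government spending = 51 × 5569/9 = 94673/3.
Net change = 729640/27 + 91205/27 − 94673/3 = -1156. The loss equals the DWL triangle ½·51·136/3.

Net change in total surplus = -€1156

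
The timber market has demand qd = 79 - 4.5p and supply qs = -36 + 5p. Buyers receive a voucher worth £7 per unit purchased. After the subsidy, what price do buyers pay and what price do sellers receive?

Pre-subsidy: 79 - 4.5p = -36 + 5p gives p* = 230/19, q* = 466/19.
With the rebate, buyers effectively pay pb = ps − 7, where ps is the price sellers receive.
Demand in terms of ps becomes qd = 79 − 4.5(ps − 7) = 110.5 - 4.5ps. Setting this equal to supply: 110.5 - 4.5ps = -36 + 5ps, so ps = 293/19.
Buyers pay pb = 293/19 − 7 = 160/19; q' = -36 + 5·(293/19) = 781/19.

Buyers pay 160/19; sellers receive 293/19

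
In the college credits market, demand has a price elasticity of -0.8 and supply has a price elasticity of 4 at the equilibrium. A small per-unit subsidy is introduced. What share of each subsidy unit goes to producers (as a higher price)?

For a small subsidy around the equilibrium, the benefit split depends on the relative slopes, which at a point are proportional to the elasticities.
Buyer share = εs/(εs + |εd|) = 4/(4 + 0.8) = 5/6; seller share = |εd|/(εs + |εd|) = 1/6.
So producers capture 1/6 of the subsidy.

Producer share = 1/6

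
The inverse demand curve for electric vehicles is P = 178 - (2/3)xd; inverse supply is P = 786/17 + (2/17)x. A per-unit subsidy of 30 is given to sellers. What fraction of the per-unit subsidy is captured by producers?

Pre-subsidy: 178 - (2/3)x = 786/17 + (2/17)x gives x* = 168 and P* = 66.
With the subsidy, sellers receive Ps = Pb + 30 for each unit, where Pb is the price buyers pay.
On the curves, Pb = 178 - (2/3)x and Ps = 786/17 + (2/17)x; the wedge Ps − Pb = 30 gives 786/17 + (2/17)x − (178 - (2/3)x) = 30, so x' = 206.25.
Then Pb = 178 − (2/3)·206.25 = 40.5 and Ps = 786/17 + (2/17)·206.25 = 70.5.
Buyers' price falls by P* − Pb = 66 − 40.5 = 25.5; sellers' price rises by Ps − P* = 70.5 − 66 = 4.5.
So producers capture 4.5/30 = 0.15 of each unit of subsidy.

Producer share = 0.15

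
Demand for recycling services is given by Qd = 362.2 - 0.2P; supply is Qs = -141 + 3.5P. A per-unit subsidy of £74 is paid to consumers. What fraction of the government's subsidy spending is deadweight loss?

DWL / government spending = 7/349

Pre-subsidy: 362.2 - 0.2P = -141 + 3.5P gives P* = 136, Q* = 335.
With the rebate, buyers effectively pay Pb = Ps − 74, where Ps is the price sellers receive.
Demand in terms of Ps becomes Qd = 362.2 − 0.2(Ps − 74) = 377 - 0.2Ps. Setting this equal to supply: 377 - 0.2Ps = -141 + 3.5Ps, so Ps = 140.
Buyers pay Pb = 140 − 74 = 66; Q' = -141 + 3.5·140 = 349.
ΔCS = ½(335 + 349)(136 − 66) = 23940; ΔPS = ½(335 + 349)(140 − 136) = 1368.
Government spending = 74 × 349 = 25826.
DWL = ½ × 74 × (349 − 335) = 518; fraction = 518 / 25826 = 7/349.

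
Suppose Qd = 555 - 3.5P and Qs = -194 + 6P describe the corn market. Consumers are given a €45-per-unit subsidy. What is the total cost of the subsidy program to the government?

Government cost = 323640/19

Pre-subsidy: 555 - 3.5P = -194 + 6P gives P* = 1498/19, Q* = 5302/19.
With the rebate, buyers effectively pay Pb = Ps − 45, where Ps is the price sellers receive.
Demand in terms of Ps becomes Qd = 555 − 3.5(Ps − 45) = 712.5 - 3.5Ps. Setting this equal to supply: 712.5 - 3.5Ps = -194 + 6Ps, so Ps = 1813/19.
Buyers pay Pb = 1813/19 − 45 = 958/19; Q' = -194 + 6·(1813/19) = 7192/19.
Government outlay = subsidy × quantity = 45 × 7192/19 = 323640/19.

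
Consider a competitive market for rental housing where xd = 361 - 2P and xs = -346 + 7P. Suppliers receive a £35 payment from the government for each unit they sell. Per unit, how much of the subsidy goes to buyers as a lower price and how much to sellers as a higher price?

Pre-subsidy: 361 - 2P = -346 + 7P gives P* = 707/9, x* = 1835/9.
With the subsidy, sellers receive Ps = Pb + 35 for each unit, where Pb is the price buyers pay.
Supply in terms of Pb becomes xs = -346 + 7(Pb + 35) = -101 + 7Pb. Setting this equal to demand: 361 - 2Pb = -101 + 7Pb, so Pb = 154/3.
Sellers receive Ps = 154/3 + 35 = 259/3; x' = 361 − 2·(154/3) = 775/3.
Buyers' price falls by P* − Pb = 707/9 − 154/3 = 245/9; sellers' price rises by Ps − P* = 259/3 − 707/9 = 70/9.

Buyers gain 245/9 per unit; sellers gain 70/9 per unit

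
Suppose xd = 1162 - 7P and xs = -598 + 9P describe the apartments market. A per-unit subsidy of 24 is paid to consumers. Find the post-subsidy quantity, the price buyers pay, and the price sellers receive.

Pre-subsidy: 1162 - 7P = -598 + 9P gives P* = 110, x* = 392.
With the rebate, buyers effectively pay Pb = Ps − 24, where Ps is the price sellers receive.
Demand in terms of Ps becomes xd = 1162 − 7(Ps − 24) = 1330 - 7Ps. Setting this equal to supply: 1330 - 7Ps = -598 + 9Ps, so Ps = 120.5.
Buyers pay Pb = 120.5 − 24 = 96.5; x' = -598 + 9·120.5 = 486.5.

x' = 486.5; buyers pay 96.5; sellers receive 120.5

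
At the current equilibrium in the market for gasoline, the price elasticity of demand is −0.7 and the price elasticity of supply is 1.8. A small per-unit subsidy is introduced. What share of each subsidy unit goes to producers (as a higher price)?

Producer share = 0.28

For a small subsidy around the equilibrium, the benefit split depends on the relative slopes, which at a point are proportional to the elasticities.
Buyer share = εs/(εs + |εd|) = 1.8/(1.8 + 0.7) = 0.72; seller share = |εd|/(εs + |εd|) = 0.28.
So producers capture 0.28 of the subsidy.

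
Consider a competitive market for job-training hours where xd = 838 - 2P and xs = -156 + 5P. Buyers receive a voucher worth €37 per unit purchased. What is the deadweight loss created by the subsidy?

Deadweight loss = 6845/7

Pre-subsidy: 838 - 2P = -156 + 5P gives P* = 142, x* = 554.
With the rebate, buyers effectively pay Pb = Ps − 37, where Ps is the price sellers receive.
Demand in terms of Ps becomes xd = 838 − 2(Ps − 37) = 912 - 2Ps. Setting this equal to supply: 912 - 2Ps = -156 + 5Ps, so Ps = 1068/7.
Buyers pay Pb = 1068/7 − 37 = 809/7; x' = -156 + 5·(1068/7) = 4248/7.
The subsidy expands output by 4248/7 − 554 = 370/7 past the efficient level; on those units the gap between marginal cost and willingness to pay runs from 0 up to 37.
DWL = ½ × 37 × 370/7 = 6845/7.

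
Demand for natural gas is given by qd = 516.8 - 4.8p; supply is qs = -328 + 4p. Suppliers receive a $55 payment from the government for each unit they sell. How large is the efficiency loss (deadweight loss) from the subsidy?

Deadweight loss = $3300

Pre-subsidy: 516.8 - 4.8p = -328 + 4p gives p* = 96, q* = 56.
With the subsidy, sellers receive ps = pb + 55 for each unit, where pb is the price buyers pay.
Supply in terms of pb becomes qs = -328 + 4(pb + 55) = -108 + 4pb. Setting this equal to demand: 516.8 - 4.8pb = -108 + 4pb, so pb = 71.
Sellers receive ps = 71 + 55 = 126; q' = 516.8 − 4.8·71 = 176.
The subsidy expands output by 176 − 56 = 120 past the efficient level; on those units the gap between marginal cost and willingness to pay runs from 0 up to 55.
DWL = ½ × 55 × 120 = 3300.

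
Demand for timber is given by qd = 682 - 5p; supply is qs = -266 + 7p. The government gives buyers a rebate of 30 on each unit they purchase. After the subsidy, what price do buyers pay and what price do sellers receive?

Buyers pay 61.5; sellers receive 91.5

Pre-subsidy: 682 - 5p = -266 + 7p gives p* = 79, q* = 287.
With the rebate, buyers effectively pay pb = ps − 30, where ps is the price sellers receive.
Demand in terms of ps becomes qd = 682 − 5(ps − 30) = 832 - 5ps. Setting this equal to supply: 832 - 5ps = -266 + 7ps, so ps = 91.5.
Buyers pay pb = 91.5 − 30 = 61.5; q' = -266 + 7·91.5 = 374.5.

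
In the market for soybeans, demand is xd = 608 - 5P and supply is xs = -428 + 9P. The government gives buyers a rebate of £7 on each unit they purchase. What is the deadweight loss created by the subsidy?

Pre-subsidy: 608 - 5P = -428 + 9P gives P* = 74, x* = 238.
With the rebate, buyers effectively pay Pb = Ps − 7, where Ps is the price sellers receive.
Demand in terms of Ps becomes xd = 608 − 5(Ps − 7) = 643 - 5Ps. Setting this equal to supply: 643 - 5Ps = -428 + 9Ps, so Ps = 76.5.
Buyers pay Pb = 76.5 − 7 = 69.5; x' = -428 + 9·76.5 = 260.5.
The subsidy expands output by 260.5 − 238 = 22.5 past the efficient level; on those units the gap between marginal cost and willingness to pay runs from 0 up to 7.
DWL = ½ × 7 × 22.5 = 78.75.

Deadweight loss = £78.75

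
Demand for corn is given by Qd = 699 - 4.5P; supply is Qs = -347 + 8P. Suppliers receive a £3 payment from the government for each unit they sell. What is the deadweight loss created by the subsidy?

Deadweight loss = £12.96

Pre-subsidy: 699 - 4.5P = -347 + 8P gives P* = 83.68, Q* = 322.44.
With the subsidy, sellers receive Ps = Pb + 3 for each unit, where Pb is the price buyers pay.
Supply in terms of Pb becomes Qs = -347 + 8(Pb + 3) = -323 + 8Pb. Setting this equal to demand: 699 - 4.5Pb = -323 + 8Pb, so Pb = 81.76.
Sellers receive Ps = 81.76 + 3 = 84.76; Q' = 699 − 4.5·81.76 = 331.08.
The subsidy expands output by 331.08 − 322.44 = 8.64 past the efficient level; on those units the gap between marginal cost and willingness to pay runs from 0 up to 3.
DWL = ½ × 3 × 8.64 = 12.96.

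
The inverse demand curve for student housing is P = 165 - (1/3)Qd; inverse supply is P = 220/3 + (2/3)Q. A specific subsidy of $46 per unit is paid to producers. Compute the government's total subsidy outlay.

Pre-subsidy: 165 - (1/3)Q = 220/3 + (2/3)Q gives Q* = 275/3 and P* = 1210/9.
With the subsidy, sellers receive Ps = Pb + 46 for each unit, where Pb is the price buyers pay.
On the curves, Pb = 165 - (1/3)Q and Ps = 220/3 + (2/3)Q; the wedge Ps − Pb = 46 gives 220/3 + (2/3)Q − (165 - (1/3)Q) = 46, so Q' = 413/3.
Then Pb = 165 − (1/3)·(413/3) = 1072/9 and Ps = 220/3 + (2/3)·(413/3) = 1486/9.
Government outlay = subsidy × quantity = 46 × 413/3 = 18998/3.

Government cost = 18998/3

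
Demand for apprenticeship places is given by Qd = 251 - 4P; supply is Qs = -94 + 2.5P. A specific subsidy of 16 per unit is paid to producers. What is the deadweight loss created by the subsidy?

Deadweight loss = 2560/13

Pre-subsidy: 251 - 4P = -94 + 2.5P gives P* = 690/13, Q* = 503/13.
With the subsidy, sellers receive Ps = Pb + 16 for each unit, where Pb is the price buyers pay.
Supply in terms of Pb becomes Qs = -94 + 2.5(Pb + 16) = -54 + 2.5Pb. Setting this equal to demand: 251 - 4Pb = -54 + 2.5Pb, so Pb = 610/13.
Sellers receive Ps = 610/13 + 16 = 818/13; Q' = 251 − 4·(610/13) = 823/13.
The subsidy expands output by 823/13 − 503/13 = 320/13 past the efficient level; on those units the gap between marginal cost and willingness to pay runs from 0 up to 16.
DWL = ½ × 16 × 320/13 = 2560/13.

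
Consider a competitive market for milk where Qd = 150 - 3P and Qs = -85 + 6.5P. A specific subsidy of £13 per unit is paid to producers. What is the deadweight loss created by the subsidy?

Deadweight loss = 6591/38

Pre-subsidy: 150 - 3P = -85 + 6.5P gives P* = 470/19, Q* = 1440/19.
With the subsidy, sellers receive Ps = Pb + 13 for each unit, where Pb is the price buyers pay.
Supply in terms of Pb becomes Qs = -85 + 6.5(Pb + 13) = -0.5 + 6.5Pb. Setting this equal to demand: 150 - 3Pb = -0.5 + 6.5Pb, so Pb = 301/19.
Sellers receive Ps = 301/19 + 13 = 548/19; Q' = 150 − 3·(301/19) = 1947/19.
The subsidy expands output by 1947/19 − 1440/19 = 507/19 past the efficient level; on those units the gap between marginal cost and willingness to pay runs from 0 up to 13.
DWL = ½ × 13 × 507/19 = 6591/38.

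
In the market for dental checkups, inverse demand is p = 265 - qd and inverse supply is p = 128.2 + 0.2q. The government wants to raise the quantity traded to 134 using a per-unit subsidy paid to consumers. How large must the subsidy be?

At q = 134, from the demand curve buyers pay pb = 265 − 1·134 = 131; from the supply curve sellers need ps = 128.2 + 0.2·134 = 155.
The subsidy must fill the gap: s = ps − pb = 155 − 131 = 24.

Required subsidy s = 24 per unit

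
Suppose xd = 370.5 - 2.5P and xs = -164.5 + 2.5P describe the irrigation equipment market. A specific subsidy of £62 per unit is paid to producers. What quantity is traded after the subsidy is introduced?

Pre-subsidy: 370.5 - 2.5P = -164.5 + 2.5P gives P* = 107, x* = 103.
With the subsidy, sellers receive Ps = Pb + 62 for each unit, where Pb is the price buyers pay.
Supply in terms of Pb becomes xs = -164.5 + 2.5(Pb + 62) = -9.5 + 2.5Pb. Setting this equal to demand: 370.5 - 2.5Pb = -9.5 + 2.5Pb, so Pb = 76.
Sellers receive Ps = 76 + 62 = 138; x' = 370.5 − 2.5·76 = 180.5.

x' = 180.5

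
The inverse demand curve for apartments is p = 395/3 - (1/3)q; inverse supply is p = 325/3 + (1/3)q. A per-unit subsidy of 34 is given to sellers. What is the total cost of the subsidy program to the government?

Pre-subsidy: 395/3 - (1/3)q = 325/3 + (1/3)q gives q* = 35 and p* = 120.
With the subsidy, sellers receive ps = pb + 34 for each unit, where pb is the price buyers pay.
On the curves, pb = 395/3 - (1/3)q and ps = 325/3 + (1/3)q; the wedge ps − pb = 34 gives 325/3 + (1/3)q − (395/3 - (1/3)q) = 34, so q' = 86.
Then pb = 395/3 − (1/3)·86 = 103 and ps = 325/3 + (1/3)·86 = 137.
Government outlay = subsidy × quantity = 34 × 86 = 2924.

Government cost = 2924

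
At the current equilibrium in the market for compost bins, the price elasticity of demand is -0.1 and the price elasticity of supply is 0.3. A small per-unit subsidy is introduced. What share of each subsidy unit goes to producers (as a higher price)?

Producer share = 0.25

For a small subsidy around the equilibrium, the benefit split depends on the relative slopes, which at a point are proportional to the elasticities.
Buyer share = εs/(εs + |εd|) = 0.3/(0.3 + 0.1) = 0.75; seller share = |εd|/(εs + |εd|) = 0.25.
So producers capture 0.25 of the subsidy.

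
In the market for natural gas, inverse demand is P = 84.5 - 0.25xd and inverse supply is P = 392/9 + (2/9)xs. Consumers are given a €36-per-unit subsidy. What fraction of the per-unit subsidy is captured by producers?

Pre-subsidy: 84.5 - 0.25x = 392/9 + (2/9)x gives x* = 1474/17 and P* = 1068/17.
With the rebate, buyers effectively pay Pb = Ps − 36, where Ps is the price sellers receive.
On the curves, Pb = 84.5 - 0.25x and Ps = 392/9 + (2/9)x; the wedge Ps − Pb = 36 gives 392/9 + (2/9)x − (84.5 - 0.25x) = 36, so x' = 2770/17.
Then Pb = 84.5 − 0.25·(2770/17) = 744/17 and Ps = 392/9 + (2/9)·(2770/17) = 1356/17.
Buyers' price falls by P* − Pb = 1068/17 − 744/17 = 324/17; sellers' price rises by Ps − P* = 1356/17 − 1068/17 = 288/17.
So producers capture (288/17)/36 = 8/17 of each unit of subsidy.

Producer share = 8/17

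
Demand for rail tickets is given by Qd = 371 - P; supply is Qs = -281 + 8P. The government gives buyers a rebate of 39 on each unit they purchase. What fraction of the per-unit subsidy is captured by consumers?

Pre-subsidy: 371 - P = -281 + 8P gives P* = 652/9, Q* = 2687/9.
With the rebate, buyers effectively pay Pb = Ps − 39, where Ps is the price sellers receive.
Demand in terms of Ps becomes Qd = 371 − 1(Ps − 39) = 410 - Ps. Setting this equal to supply: 410 - Ps = -281 + 8Ps, so Ps = 691/9.
Buyers pay Pb = 691/9 − 39 = 340/9; Q' = -281 + 8·(691/9) = 2999/9.
Buyers' price falls by P* − Pb = 652/9 − 340/9 = 104/3; sellers' price rises by Ps − P* = 691/9 − 652/9 = 13/3.
So consumers capture (104/3)/39 = 8/9 of each unit of subsidy.

Consumer share = 8/9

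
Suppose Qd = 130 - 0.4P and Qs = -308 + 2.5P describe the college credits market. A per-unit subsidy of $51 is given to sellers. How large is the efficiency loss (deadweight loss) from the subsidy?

Pre-subsidy: 130 - 0.4P = -308 + 2.5P gives P* = 4380/29, Q* = 2018/29.
With the subsidy, sellers receive Ps = Pb + 51 for each unit, where Pb is the price buyers pay.
Supply in terms of Pb becomes Qs = -308 + 2.5(Pb + 51) = -180.5 + 2.5Pb. Setting this equal to demand: 130 - 0.4Pb = -180.5 + 2.5Pb, so Pb = 3105/29.
Sellers receive Ps = 3105/29 + 51 = 4584/29; Q' = 130 − 0.4·(3105/29) = 2528/29.
The subsidy expands output by 2528/29 − 2018/29 = 510/29 past the efficient level; on those units the gap between marginal cost and willingness to pay runs from 0 up to 51.
DWL = ½ × 51 × 510/29 = 13005/29.

Deadweight loss = 13005/29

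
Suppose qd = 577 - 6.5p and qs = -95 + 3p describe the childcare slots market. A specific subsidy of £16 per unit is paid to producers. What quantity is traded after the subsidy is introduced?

q' = 2851/19

Pre-subsidy: 577 - 6.5p = -95 + 3p gives p* = 1344/19, q* = 2227/19.
With the subsidy, sellers receive ps = pb + 16 for each unit, where pb is the price buyers pay.
Supply in terms of pb becomes qs = -95 + 3(pb + 16) = -47 + 3pb. Setting this equal to demand: 577 - 6.5pb = -47 + 3pb, so pb = 1248/19.
Sellers receive ps = 1248/19 + 16 = 1552/19; q' = 577 − 6.5·(1248/19) = 2851/19.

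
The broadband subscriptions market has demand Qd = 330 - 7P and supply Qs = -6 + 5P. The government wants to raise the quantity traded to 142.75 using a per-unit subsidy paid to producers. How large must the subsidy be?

At Q = 142.75, invert demand for the buyer price: Pb = (330 − 142.75)/7 = 26.75; invert supply for the seller price: Ps = (142.75 − (-6))/5 = 29.75.
The subsidy must fill the gap: s = Ps − Pb = 29.75 − 26.75 = 3.

Required subsidy s = 3 per unit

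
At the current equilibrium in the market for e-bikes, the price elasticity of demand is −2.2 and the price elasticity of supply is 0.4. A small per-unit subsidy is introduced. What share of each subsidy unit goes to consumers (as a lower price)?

For a small subsidy around the equilibrium, the benefit split depends on the relative slopes, which at a point are proportional to the elasticities.
Buyer share = εs/(εs + |εd|) = 0.4/(0.4 + 2.2) = 2/13; seller share = |εd|/(εs + |εd|) = 11/13.

Consumer share = 2/13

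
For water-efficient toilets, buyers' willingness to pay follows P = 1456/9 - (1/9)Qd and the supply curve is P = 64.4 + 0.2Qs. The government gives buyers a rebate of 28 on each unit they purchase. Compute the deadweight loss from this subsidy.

Deadweight loss = 1260

Pre-subsidy: 1456/9 - (1/9)Q = 64.4 + 0.2Q gives Q* = 313 and P* = 127.
With the rebate, buyers effectively pay Pb = Ps − 28, where Ps is the price sellers receive.
On the curves, Pb = 1456/9 - (1/9)Q and Ps = 64.4 + 0.2Q; the wedge Ps − Pb = 28 gives 64.4 + 0.2Q − (1456/9 - (1/9)Q) = 28, so Q' = 403.
Then Pb = 1456/9 − (1/9)·403 = 117 and Ps = 64.4 + 0.2·403 = 145.
The subsidy expands output by 403 − 313 = 90 past the efficient level; on those units the gap between marginal cost and willingness to pay runs from 0 up to 28.
DWL = ½ × 28 × 90 = 1260.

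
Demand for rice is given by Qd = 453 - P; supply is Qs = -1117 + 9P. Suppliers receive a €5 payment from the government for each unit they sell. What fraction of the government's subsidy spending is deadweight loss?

Pre-subsidy: 453 - P = -1117 + 9P gives P* = 157, Q* = 296.
With the subsidy, sellers receive Ps = Pb + 5 for each unit, where Pb is the price buyers pay.
Supply in terms of Pb becomes Qs = -1117 + 9(Pb + 5) = -1072 + 9Pb. Setting this equal to demand: 453 - Pb = -1072 + 9Pb, so Pb = 152.5.
Sellers receive Ps = 152.5 + 5 = 157.5; Q' = 453 − 1·152.5 = 300.5.
ΔCS = ½(296 + 300.5)(157 − 152.5) = 1342.125; ΔPS = ½(296 + 300.5)(157.5 − 157) = 149.125.
Government spending = 5 × 300.5 = 1502.5.
DWL = ½ × 5 × (300.5 − 296) = 11.25; fraction = 11.25 / 1502.5 = 9/1202.

DWL / government spending = 9/1202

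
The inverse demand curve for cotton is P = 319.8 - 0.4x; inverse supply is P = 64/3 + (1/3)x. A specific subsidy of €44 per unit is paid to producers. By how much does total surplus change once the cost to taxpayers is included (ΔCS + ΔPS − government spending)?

Net change in total surplus = -€1320

Pre-subsidy: 319.8 - 0.4x = 64/3 + (1/3)x gives x* = 407 and P* = 157.
With the subsidy, sellers receive Ps = Pb + 44 for each unit, where Pb is the price buyers pay.
On the curves, Pb = 319.8 - 0.4x and Ps = 64/3 + (1/3)x; the wedge Ps − Pb = 44 gives 64/3 + (1/3)x − (319.8 - 0.4x) = 44, so x' = 467.
Then Pb = 319.8 − 0.4·467 = 133 and Ps = 64/3 + (1/3)·467 = 177.
ΔCS = ½(407 + 467)(157 − 133) = 10488; ΔPS = ½(407 + 467)(177 − 157) = 8740.
Government spending = 44 × 467 = 20548.
Net change = 10488 + 8740 − 20548 = -1320. The loss equals the DWL triangle ½·44·60.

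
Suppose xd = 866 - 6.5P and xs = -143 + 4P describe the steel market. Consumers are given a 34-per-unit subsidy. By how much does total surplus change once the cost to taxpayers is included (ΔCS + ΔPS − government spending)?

Net change in total surplus = -30056/21

Pre-subsidy: 866 - 6.5P = -143 + 4P gives P* = 2018/21, x* = 5069/21.
With the rebate, buyers effectively pay Pb = Ps − 34, where Ps is the price sellers receive.
Demand in terms of Ps becomes xd = 866 − 6.5(Ps − 34) = 1087 - 6.5Ps. Setting this equal to supply: 1087 - 6.5Ps = -143 + 4Ps, so Ps = 820/7.
Buyers pay Pb = 820/7 − 34 = 582/7; x' = -143 + 4·(820/7) = 2279/7.
ΔCS = ½(5069/21 + 2279/7)(2018/21 − 582/7) = 1619216/441; ΔPS = ½(5069/21 + 2279/7)(820/7 − 2018/21) = 2631226/441.
Government spending = 34 × 2279/7 = 77486/7.
Net change = 1619216/441 + 2631226/441 − 77486/7 = -30056/21. The loss equals the DWL triangle ½·34·1768/21.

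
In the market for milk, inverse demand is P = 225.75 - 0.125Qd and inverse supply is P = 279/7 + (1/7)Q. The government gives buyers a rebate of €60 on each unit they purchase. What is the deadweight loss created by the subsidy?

Deadweight loss = €6720

Pre-subsidy: 225.75 - 0.125Q = 279/7 + (1/7)Q gives Q* = 694 and P* = 139.
With the rebate, buyers effectively pay Pb = Ps − 60, where Ps is the price sellers receive.
On the curves, Pb = 225.75 - 0.125Q and Ps = 279/7 + (1/7)Q; the wedge Ps − Pb = 60 gives 279/7 + (1/7)Q − (225.75 - 0.125Q) = 60, so Q' = 918.
Then Pb = 225.75 − 0.125·918 = 111 and Ps = 279/7 + (1/7)·918 = 171.
The subsidy expands output by 918 − 694 = 224 past the efficient level; on those units the gap between marginal cost and willingness to pay runs from 0 up to 60.
DWL = ½ × 60 × 224 = 6720.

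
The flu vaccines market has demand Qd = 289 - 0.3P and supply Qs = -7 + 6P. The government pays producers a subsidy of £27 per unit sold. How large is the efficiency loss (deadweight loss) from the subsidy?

Deadweight loss = 729/7

Pre-subsidy: 289 - 0.3P = -7 + 6P gives P* = 2960/63, Q* = 5773/21.
With the subsidy, sellers receive Ps = Pb + 27 for each unit, where Pb is the price buyers pay.
Supply in terms of Pb becomes Qs = -7 + 6(Pb + 27) = 155 + 6Pb. Setting this equal to demand: 289 - 0.3Pb = 155 + 6Pb, so Pb = 1340/63.
Sellers receive Ps = 1340/63 + 27 = 3041/63; Q' = 289 − 0.3·(1340/63) = 5935/21.
The subsidy expands output by 5935/21 − 5773/21 = 54/7 past the efficient level; on those units the gap between marginal cost and willingness to pay runs from 0 up to 27.
DWL = ½ × 27 × 54/7 = 729/7.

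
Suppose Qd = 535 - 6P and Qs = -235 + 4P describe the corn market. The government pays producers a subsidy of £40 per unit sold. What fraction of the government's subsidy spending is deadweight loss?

Pre-subsidy: 535 - 6P = -235 + 4P gives P* = 77, Q* = 73.
With the subsidy, sellers receive Ps = Pb + 40 for each unit, where Pb is the price buyers pay.
Supply in terms of Pb becomes Qs = -235 + 4(Pb + 40) = -75 + 4Pb. Setting this equal to demand: 535 - 6Pb = -75 + 4Pb, so Pb = 61.
Sellers receive Ps = 61 + 40 = 101; Q' = 535 − 6·61 = 169.
ΔCS = ½(73 + 169)(77 − 61) = 1936; ΔPS = ½(73 + 169)(101 − 77) = 2904.
Government spending = 40 × 169 = 6760.
DWL = ½ × 40 × (169 − 73) = 1920; fraction = 1920 / 6760 = 48/169.

DWL / government spending = 48/169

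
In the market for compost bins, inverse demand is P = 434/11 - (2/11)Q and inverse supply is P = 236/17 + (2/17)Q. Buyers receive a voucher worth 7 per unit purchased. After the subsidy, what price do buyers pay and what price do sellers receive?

Pre-subsidy: 434/11 - (2/11)Q = 236/17 + (2/17)Q gives Q* = 2391/28 and P* = 335/14.
With the rebate, buyers effectively pay Pb = Ps − 7, where Ps is the price sellers receive.
On the curves, Pb = 434/11 - (2/11)Q and Ps = 236/17 + (2/17)Q; the wedge Ps − Pb = 7 gives 236/17 + (2/17)Q − (434/11 - (2/11)Q) = 7, so Q' = 6091/56.
Then Pb = 434/11 − (2/11)·(6091/56) = 551/28 and Ps = 236/17 + (2/17)·(6091/56) = 747/28.

Buyers pay 551/28; sellers receive 747/28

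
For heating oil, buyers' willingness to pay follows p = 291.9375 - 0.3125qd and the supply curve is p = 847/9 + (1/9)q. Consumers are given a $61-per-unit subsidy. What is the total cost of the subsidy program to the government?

Pre-subsidy: 291.9375 - 0.3125q = 847/9 + (1/9)q gives q* = 467 and p* = 146.
With the rebate, buyers effectively pay pb = ps − 61, where ps is the price sellers receive.
On the curves, pb = 291.9375 - 0.3125q and ps = 847/9 + (1/9)q; the wedge ps − pb = 61 gives 847/9 + (1/9)q − (291.9375 - 0.3125q) = 61, so q' = 611.
Then pb = 291.9375 − 0.3125·611 = 101 and ps = 847/9 + (1/9)·611 = 162.
Government outlay = subsidy × quantity = 61 × 611 = 37271.

Government cost = $37271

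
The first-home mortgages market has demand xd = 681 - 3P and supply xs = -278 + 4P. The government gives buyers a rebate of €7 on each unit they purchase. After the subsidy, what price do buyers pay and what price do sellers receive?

Buyers pay €133; sellers receive €140

Pre-subsidy: 681 - 3P = -278 + 4P gives P* = 137, x* = 270.
With the rebate, buyers effectively pay Pb = Ps − 7, where Ps is the price sellers receive.
Demand in terms of Ps becomes xd = 681 − 3(Ps − 7) = 702 - 3Ps. Setting this equal to supply: 702 - 3Ps = -278 + 4Ps, so Ps = 140.
Buyers pay Pb = 140 − 7 = 133; x' = -278 + 4·140 = 282.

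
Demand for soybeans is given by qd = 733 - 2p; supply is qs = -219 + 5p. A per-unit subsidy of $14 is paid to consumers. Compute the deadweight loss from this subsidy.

Pre-subsidy: 733 - 2p = -219 + 5p gives p* = 136, q* = 461.
With the rebate, buyers effectively pay pb = ps − 14, where ps is the price sellers receive.
Demand in terms of ps becomes qd = 733 − 2(ps − 14) = 761 - 2ps. Setting this equal to supply: 761 - 2ps = -219 + 5ps, so ps = 140.
Buyers pay pb = 140 − 14 = 126; q' = -219 + 5·140 = 481.
The subsidy expands output by 481 − 461 = 20 past the efficient level; on those units the gap between marginal cost and willingness to pay runs from 0 up to 14.
DWL = ½ × 14 × 20 = 140.

Deadweight loss = $140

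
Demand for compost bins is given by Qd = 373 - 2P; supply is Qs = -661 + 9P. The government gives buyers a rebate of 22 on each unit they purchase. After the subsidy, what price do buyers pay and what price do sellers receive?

Buyers pay 76; sellers receive 98

Pre-subsidy: 373 - 2P = -661 + 9P gives P* = 94, Q* = 185.
With the rebate, buyers effectively pay Pb = Ps − 22, where Ps is the price sellers receive.
Demand in terms of Ps becomes Qd = 373 − 2(Ps − 22) = 417 - 2Ps. Setting this equal to supply: 417 - 2Ps = -661 + 9Ps, so Ps = 98.
Buyers pay Pb = 98 − 22 = 76; Q' = -661 + 9·98 = 221.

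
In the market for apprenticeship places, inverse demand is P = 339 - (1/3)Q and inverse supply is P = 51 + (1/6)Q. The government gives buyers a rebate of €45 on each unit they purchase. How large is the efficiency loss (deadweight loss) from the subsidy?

Pre-subsidy: 339 - (1/3)Q = 51 + (1/6)Q gives Q* = 576 and P* = 147.
With the rebate, buyers effectively pay Pb = Ps − 45, where Ps is the price sellers receive.
On the curves, Pb = 339 - (1/3)Q and Ps = 51 + (1/6)Q; the wedge Ps − Pb = 45 gives 51 + (1/6)Q − (339 - (1/3)Q) = 45, so Q' = 666.
Then Pb = 339 − (1/3)·666 = 117 and Ps = 51 + (1/6)·666 = 162.
The subsidy expands output by 666 − 576 = 90 past the efficient level; on those units the gap between marginal cost and willingness to pay runs from 0 up to 45.
DWL = ½ × 45 × 90 = 2025.

Deadweight loss = €2025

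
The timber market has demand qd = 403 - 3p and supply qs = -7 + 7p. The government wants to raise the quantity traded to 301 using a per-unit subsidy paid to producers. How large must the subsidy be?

At q = 301, invert demand for the buyer price: pb = (403 − 301)/3 = 34; invert supply for the seller price: ps = (301 − (-7))/7 = 44.
The subsidy must fill the gap: s = ps − pb = 44 − 34 = 10.

Required subsidy s = 10 per unit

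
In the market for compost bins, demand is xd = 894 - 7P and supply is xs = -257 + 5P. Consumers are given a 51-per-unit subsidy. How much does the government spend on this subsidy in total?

Pre-subsidy: 894 - 7P = -257 + 5P gives P* = 1151/12, x* = 2671/12.
With the rebate, buyers effectively pay Pb = Ps − 51, where Ps is the price sellers receive.
Demand in terms of Ps becomes xd = 894 − 7(Ps − 51) = 1251 - 7Ps. Setting this equal to supply: 1251 - 7Ps = -257 + 5Ps, so Ps = 377/3.
Buyers pay Pb = 377/3 − 51 = 224/3; x' = -257 + 5·(377/3) = 1114/3.
Government outlay = subsidy × quantity = 51 × 1114/3 = 18938.

Government cost = 18938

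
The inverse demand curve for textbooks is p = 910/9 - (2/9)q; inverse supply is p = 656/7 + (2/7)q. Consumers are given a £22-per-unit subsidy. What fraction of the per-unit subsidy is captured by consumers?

Consumer share = 0.4375

Pre-subsidy: 910/9 - (2/9)q = 656/7 + (2/7)q gives q* = 14.5625 and p* = 97.875.
With the rebate, buyers effectively pay pb = ps − 22, where ps is the price sellers receive.
On the curves, pb = 910/9 - (2/9)q and ps = 656/7 + (2/7)q; the wedge ps − pb = 22 gives 656/7 + (2/7)q − (910/9 - (2/9)q) = 22, so q' = 57.875.
Then pb = 910/9 − (2/9)·57.875 = 88.25 and ps = 656/7 + (2/7)·57.875 = 110.25.
Buyers' price falls by p* − pb = 97.875 − 88.25 = 9.625; sellers' price rises by ps − p* = 110.25 − 97.875 = 12.375.
So consumers capture 9.625/22 = 0.4375 of each unit of subsidy.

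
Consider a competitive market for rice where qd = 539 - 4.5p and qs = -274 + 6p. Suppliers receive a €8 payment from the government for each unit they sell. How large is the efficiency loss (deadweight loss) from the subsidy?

Deadweight loss = 576/7

Pre-subsidy: 539 - 4.5p = -274 + 6p gives p* = 542/7, q* = 1334/7.
With the subsidy, sellers receive ps = pb + 8 for each unit, where pb is the price buyers pay.
Supply in terms of pb becomes qs = -274 + 6(pb + 8) = -226 + 6pb. Setting this equal to demand: 539 - 4.5pb = -226 + 6pb, so pb = 510/7.
Sellers receive ps = 510/7 + 8 = 566/7; q' = 539 − 4.5·(510/7) = 1478/7.
The subsidy expands output by 1478/7 − 1334/7 = 144/7 past the efficient level; on those units the gap between marginal cost and willingness to pay runs from 0 up to 8.
DWL = ½ × 8 × 144/7 = 576/7.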